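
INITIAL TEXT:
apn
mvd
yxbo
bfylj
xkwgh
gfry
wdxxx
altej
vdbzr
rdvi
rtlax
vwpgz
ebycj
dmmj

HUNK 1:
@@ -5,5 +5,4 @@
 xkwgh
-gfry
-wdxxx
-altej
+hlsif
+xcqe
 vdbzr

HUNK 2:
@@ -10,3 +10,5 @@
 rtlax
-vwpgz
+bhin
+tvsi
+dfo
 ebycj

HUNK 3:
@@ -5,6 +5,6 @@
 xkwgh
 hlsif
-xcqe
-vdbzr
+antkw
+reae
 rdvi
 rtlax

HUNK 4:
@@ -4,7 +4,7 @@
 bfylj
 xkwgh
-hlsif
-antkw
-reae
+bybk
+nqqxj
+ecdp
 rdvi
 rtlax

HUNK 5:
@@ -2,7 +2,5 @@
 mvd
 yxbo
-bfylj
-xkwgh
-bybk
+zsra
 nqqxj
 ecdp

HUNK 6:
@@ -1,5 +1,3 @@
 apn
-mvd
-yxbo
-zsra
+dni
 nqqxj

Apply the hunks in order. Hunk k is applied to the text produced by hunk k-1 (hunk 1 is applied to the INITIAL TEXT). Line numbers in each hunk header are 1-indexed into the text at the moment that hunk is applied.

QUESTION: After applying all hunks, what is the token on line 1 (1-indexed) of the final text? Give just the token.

Hunk 1: at line 5 remove [gfry,wdxxx,altej] add [hlsif,xcqe] -> 13 lines: apn mvd yxbo bfylj xkwgh hlsif xcqe vdbzr rdvi rtlax vwpgz ebycj dmmj
Hunk 2: at line 10 remove [vwpgz] add [bhin,tvsi,dfo] -> 15 lines: apn mvd yxbo bfylj xkwgh hlsif xcqe vdbzr rdvi rtlax bhin tvsi dfo ebycj dmmj
Hunk 3: at line 5 remove [xcqe,vdbzr] add [antkw,reae] -> 15 lines: apn mvd yxbo bfylj xkwgh hlsif antkw reae rdvi rtlax bhin tvsi dfo ebycj dmmj
Hunk 4: at line 4 remove [hlsif,antkw,reae] add [bybk,nqqxj,ecdp] -> 15 lines: apn mvd yxbo bfylj xkwgh bybk nqqxj ecdp rdvi rtlax bhin tvsi dfo ebycj dmmj
Hunk 5: at line 2 remove [bfylj,xkwgh,bybk] add [zsra] -> 13 lines: apn mvd yxbo zsra nqqxj ecdp rdvi rtlax bhin tvsi dfo ebycj dmmj
Hunk 6: at line 1 remove [mvd,yxbo,zsra] add [dni] -> 11 lines: apn dni nqqxj ecdp rdvi rtlax bhin tvsi dfo ebycj dmmj
Final line 1: apn

Answer: apn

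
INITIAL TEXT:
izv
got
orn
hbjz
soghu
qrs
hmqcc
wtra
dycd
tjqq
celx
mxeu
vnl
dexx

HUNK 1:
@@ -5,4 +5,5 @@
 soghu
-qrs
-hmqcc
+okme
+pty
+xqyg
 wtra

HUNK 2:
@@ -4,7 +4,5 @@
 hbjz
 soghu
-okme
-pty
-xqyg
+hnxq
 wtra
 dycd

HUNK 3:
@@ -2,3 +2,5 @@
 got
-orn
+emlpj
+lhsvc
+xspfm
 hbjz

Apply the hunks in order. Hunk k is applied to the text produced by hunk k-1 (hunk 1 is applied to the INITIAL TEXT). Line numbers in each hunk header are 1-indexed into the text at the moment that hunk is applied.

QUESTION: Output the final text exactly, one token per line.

Answer: izv
got
emlpj
lhsvc
xspfm
hbjz
soghu
hnxq
wtra
dycd
tjqq
celx
mxeu
vnl
dexx

Derivation:
Hunk 1: at line 5 remove [qrs,hmqcc] add [okme,pty,xqyg] -> 15 lines: izv got orn hbjz soghu okme pty xqyg wtra dycd tjqq celx mxeu vnl dexx
Hunk 2: at line 4 remove [okme,pty,xqyg] add [hnxq] -> 13 lines: izv got orn hbjz soghu hnxq wtra dycd tjqq celx mxeu vnl dexx
Hunk 3: at line 2 remove [orn] add [emlpj,lhsvc,xspfm] -> 15 lines: izv got emlpj lhsvc xspfm hbjz soghu hnxq wtra dycd tjqq celx mxeu vnl dexx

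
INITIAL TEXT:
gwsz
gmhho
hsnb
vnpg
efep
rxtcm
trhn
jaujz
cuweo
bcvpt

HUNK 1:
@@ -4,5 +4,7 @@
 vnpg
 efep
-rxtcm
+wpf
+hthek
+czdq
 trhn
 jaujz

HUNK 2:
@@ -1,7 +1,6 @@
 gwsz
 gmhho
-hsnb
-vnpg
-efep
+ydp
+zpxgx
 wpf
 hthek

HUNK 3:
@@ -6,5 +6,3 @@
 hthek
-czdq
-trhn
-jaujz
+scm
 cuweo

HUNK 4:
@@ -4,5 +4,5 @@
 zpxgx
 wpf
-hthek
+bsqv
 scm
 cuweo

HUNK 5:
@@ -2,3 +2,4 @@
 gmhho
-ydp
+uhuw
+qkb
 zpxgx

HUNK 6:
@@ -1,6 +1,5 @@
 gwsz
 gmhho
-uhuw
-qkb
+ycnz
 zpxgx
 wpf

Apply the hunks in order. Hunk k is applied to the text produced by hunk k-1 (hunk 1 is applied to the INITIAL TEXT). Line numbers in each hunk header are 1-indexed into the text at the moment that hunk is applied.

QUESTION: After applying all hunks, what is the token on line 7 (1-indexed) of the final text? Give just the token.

Hunk 1: at line 4 remove [rxtcm] add [wpf,hthek,czdq] -> 12 lines: gwsz gmhho hsnb vnpg efep wpf hthek czdq trhn jaujz cuweo bcvpt
Hunk 2: at line 1 remove [hsnb,vnpg,efep] add [ydp,zpxgx] -> 11 lines: gwsz gmhho ydp zpxgx wpf hthek czdq trhn jaujz cuweo bcvpt
Hunk 3: at line 6 remove [czdq,trhn,jaujz] add [scm] -> 9 lines: gwsz gmhho ydp zpxgx wpf hthek scm cuweo bcvpt
Hunk 4: at line 4 remove [hthek] add [bsqv] -> 9 lines: gwsz gmhho ydp zpxgx wpf bsqv scm cuweo bcvpt
Hunk 5: at line 2 remove [ydp] add [uhuw,qkb] -> 10 lines: gwsz gmhho uhuw qkb zpxgx wpf bsqv scm cuweo bcvpt
Hunk 6: at line 1 remove [uhuw,qkb] add [ycnz] -> 9 lines: gwsz gmhho ycnz zpxgx wpf bsqv scm cuweo bcvpt
Final line 7: scm

Answer: scm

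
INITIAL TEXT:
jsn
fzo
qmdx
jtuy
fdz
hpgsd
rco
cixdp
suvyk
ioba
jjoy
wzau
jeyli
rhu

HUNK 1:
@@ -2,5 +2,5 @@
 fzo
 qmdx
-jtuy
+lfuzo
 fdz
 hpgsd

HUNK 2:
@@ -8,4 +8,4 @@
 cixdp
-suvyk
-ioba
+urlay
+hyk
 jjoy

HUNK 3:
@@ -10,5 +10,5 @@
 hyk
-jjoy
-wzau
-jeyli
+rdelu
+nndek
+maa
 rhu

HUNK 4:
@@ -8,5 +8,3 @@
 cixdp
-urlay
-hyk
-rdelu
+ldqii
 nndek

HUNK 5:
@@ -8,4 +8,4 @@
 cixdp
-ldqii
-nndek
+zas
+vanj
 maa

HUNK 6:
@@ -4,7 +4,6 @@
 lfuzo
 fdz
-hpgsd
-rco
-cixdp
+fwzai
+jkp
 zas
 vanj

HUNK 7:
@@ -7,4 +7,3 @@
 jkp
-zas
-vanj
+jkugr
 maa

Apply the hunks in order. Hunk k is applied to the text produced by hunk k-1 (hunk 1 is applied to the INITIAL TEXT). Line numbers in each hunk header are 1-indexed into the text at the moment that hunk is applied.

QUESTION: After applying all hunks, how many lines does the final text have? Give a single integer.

Hunk 1: at line 2 remove [jtuy] add [lfuzo] -> 14 lines: jsn fzo qmdx lfuzo fdz hpgsd rco cixdp suvyk ioba jjoy wzau jeyli rhu
Hunk 2: at line 8 remove [suvyk,ioba] add [urlay,hyk] -> 14 lines: jsn fzo qmdx lfuzo fdz hpgsd rco cixdp urlay hyk jjoy wzau jeyli rhu
Hunk 3: at line 10 remove [jjoy,wzau,jeyli] add [rdelu,nndek,maa] -> 14 lines: jsn fzo qmdx lfuzo fdz hpgsd rco cixdp urlay hyk rdelu nndek maa rhu
Hunk 4: at line 8 remove [urlay,hyk,rdelu] add [ldqii] -> 12 lines: jsn fzo qmdx lfuzo fdz hpgsd rco cixdp ldqii nndek maa rhu
Hunk 5: at line 8 remove [ldqii,nndek] add [zas,vanj] -> 12 lines: jsn fzo qmdx lfuzo fdz hpgsd rco cixdp zas vanj maa rhu
Hunk 6: at line 4 remove [hpgsd,rco,cixdp] add [fwzai,jkp] -> 11 lines: jsn fzo qmdx lfuzo fdz fwzai jkp zas vanj maa rhu
Hunk 7: at line 7 remove [zas,vanj] add [jkugr] -> 10 lines: jsn fzo qmdx lfuzo fdz fwzai jkp jkugr maa rhu
Final line count: 10

Answer: 10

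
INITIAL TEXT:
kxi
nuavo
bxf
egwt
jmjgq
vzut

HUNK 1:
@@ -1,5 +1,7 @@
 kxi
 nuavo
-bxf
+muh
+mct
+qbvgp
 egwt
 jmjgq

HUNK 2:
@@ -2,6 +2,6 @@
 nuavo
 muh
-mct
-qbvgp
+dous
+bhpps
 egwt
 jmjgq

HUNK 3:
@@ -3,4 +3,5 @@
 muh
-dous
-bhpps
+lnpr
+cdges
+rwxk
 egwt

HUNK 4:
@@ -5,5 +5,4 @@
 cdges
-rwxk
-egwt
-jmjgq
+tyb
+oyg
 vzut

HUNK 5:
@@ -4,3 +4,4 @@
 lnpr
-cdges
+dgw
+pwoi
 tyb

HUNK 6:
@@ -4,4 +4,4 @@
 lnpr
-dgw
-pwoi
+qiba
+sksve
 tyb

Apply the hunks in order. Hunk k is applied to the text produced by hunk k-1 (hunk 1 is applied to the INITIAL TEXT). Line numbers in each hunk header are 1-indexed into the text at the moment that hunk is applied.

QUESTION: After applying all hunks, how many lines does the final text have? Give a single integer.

Hunk 1: at line 1 remove [bxf] add [muh,mct,qbvgp] -> 8 lines: kxi nuavo muh mct qbvgp egwt jmjgq vzut
Hunk 2: at line 2 remove [mct,qbvgp] add [dous,bhpps] -> 8 lines: kxi nuavo muh dous bhpps egwt jmjgq vzut
Hunk 3: at line 3 remove [dous,bhpps] add [lnpr,cdges,rwxk] -> 9 lines: kxi nuavo muh lnpr cdges rwxk egwt jmjgq vzut
Hunk 4: at line 5 remove [rwxk,egwt,jmjgq] add [tyb,oyg] -> 8 lines: kxi nuavo muh lnpr cdges tyb oyg vzut
Hunk 5: at line 4 remove [cdges] add [dgw,pwoi] -> 9 lines: kxi nuavo muh lnpr dgw pwoi tyb oyg vzut
Hunk 6: at line 4 remove [dgw,pwoi] add [qiba,sksve] -> 9 lines: kxi nuavo muh lnpr qiba sksve tyb oyg vzut
Final line count: 9

Answer: 9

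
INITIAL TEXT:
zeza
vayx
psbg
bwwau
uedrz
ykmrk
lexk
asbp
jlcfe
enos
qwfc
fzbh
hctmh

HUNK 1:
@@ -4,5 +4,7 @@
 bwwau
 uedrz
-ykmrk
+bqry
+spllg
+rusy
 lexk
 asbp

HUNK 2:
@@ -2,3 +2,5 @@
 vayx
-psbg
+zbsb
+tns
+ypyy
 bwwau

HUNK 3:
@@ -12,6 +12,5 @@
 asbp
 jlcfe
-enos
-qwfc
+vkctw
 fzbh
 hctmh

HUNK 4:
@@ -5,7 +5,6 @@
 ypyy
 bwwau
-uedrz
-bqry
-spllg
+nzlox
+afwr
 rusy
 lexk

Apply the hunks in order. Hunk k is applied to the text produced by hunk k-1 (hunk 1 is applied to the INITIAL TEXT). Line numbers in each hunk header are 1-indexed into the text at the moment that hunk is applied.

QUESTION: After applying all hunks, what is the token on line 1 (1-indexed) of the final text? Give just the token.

Hunk 1: at line 4 remove [ykmrk] add [bqry,spllg,rusy] -> 15 lines: zeza vayx psbg bwwau uedrz bqry spllg rusy lexk asbp jlcfe enos qwfc fzbh hctmh
Hunk 2: at line 2 remove [psbg] add [zbsb,tns,ypyy] -> 17 lines: zeza vayx zbsb tns ypyy bwwau uedrz bqry spllg rusy lexk asbp jlcfe enos qwfc fzbh hctmh
Hunk 3: at line 12 remove [enos,qwfc] add [vkctw] -> 16 lines: zeza vayx zbsb tns ypyy bwwau uedrz bqry spllg rusy lexk asbp jlcfe vkctw fzbh hctmh
Hunk 4: at line 5 remove [uedrz,bqry,spllg] add [nzlox,afwr] -> 15 lines: zeza vayx zbsb tns ypyy bwwau nzlox afwr rusy lexk asbp jlcfe vkctw fzbh hctmh
Final line 1: zeza

Answer: zeza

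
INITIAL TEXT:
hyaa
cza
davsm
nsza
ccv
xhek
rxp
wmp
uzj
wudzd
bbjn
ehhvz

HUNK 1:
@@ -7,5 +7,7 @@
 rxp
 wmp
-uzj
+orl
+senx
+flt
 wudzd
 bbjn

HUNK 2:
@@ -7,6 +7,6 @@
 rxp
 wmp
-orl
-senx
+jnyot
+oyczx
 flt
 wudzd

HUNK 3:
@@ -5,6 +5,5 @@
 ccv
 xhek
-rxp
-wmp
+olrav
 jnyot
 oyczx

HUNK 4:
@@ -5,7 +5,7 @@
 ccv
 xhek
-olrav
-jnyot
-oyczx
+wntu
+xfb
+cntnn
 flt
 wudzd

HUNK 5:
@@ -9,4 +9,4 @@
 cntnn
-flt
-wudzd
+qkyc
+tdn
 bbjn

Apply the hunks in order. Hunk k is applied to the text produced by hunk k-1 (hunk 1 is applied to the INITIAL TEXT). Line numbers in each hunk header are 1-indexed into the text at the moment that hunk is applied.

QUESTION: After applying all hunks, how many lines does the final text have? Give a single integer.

Answer: 13

Derivation:
Hunk 1: at line 7 remove [uzj] add [orl,senx,flt] -> 14 lines: hyaa cza davsm nsza ccv xhek rxp wmp orl senx flt wudzd bbjn ehhvz
Hunk 2: at line 7 remove [orl,senx] add [jnyot,oyczx] -> 14 lines: hyaa cza davsm nsza ccv xhek rxp wmp jnyot oyczx flt wudzd bbjn ehhvz
Hunk 3: at line 5 remove [rxp,wmp] add [olrav] -> 13 lines: hyaa cza davsm nsza ccv xhek olrav jnyot oyczx flt wudzd bbjn ehhvz
Hunk 4: at line 5 remove [olrav,jnyot,oyczx] add [wntu,xfb,cntnn] -> 13 lines: hyaa cza davsm nsza ccv xhek wntu xfb cntnn flt wudzd bbjn ehhvz
Hunk 5: at line 9 remove [flt,wudzd] add [qkyc,tdn] -> 13 lines: hyaa cza davsm nsza ccv xhek wntu xfb cntnn qkyc tdn bbjn ehhvz
Final line count: 13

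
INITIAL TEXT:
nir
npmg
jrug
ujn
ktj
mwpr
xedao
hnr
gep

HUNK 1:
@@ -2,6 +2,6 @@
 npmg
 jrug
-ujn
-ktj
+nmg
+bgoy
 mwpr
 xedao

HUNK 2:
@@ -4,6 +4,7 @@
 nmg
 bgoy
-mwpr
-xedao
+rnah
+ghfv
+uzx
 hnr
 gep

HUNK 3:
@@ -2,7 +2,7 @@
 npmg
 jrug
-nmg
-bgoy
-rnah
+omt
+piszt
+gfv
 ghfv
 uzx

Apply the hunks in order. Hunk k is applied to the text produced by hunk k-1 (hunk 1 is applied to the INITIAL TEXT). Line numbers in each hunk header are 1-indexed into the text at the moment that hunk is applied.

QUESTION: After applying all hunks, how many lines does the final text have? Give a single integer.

Answer: 10

Derivation:
Hunk 1: at line 2 remove [ujn,ktj] add [nmg,bgoy] -> 9 lines: nir npmg jrug nmg bgoy mwpr xedao hnr gep
Hunk 2: at line 4 remove [mwpr,xedao] add [rnah,ghfv,uzx] -> 10 lines: nir npmg jrug nmg bgoy rnah ghfv uzx hnr gep
Hunk 3: at line 2 remove [nmg,bgoy,rnah] add [omt,piszt,gfv] -> 10 lines: nir npmg jrug omt piszt gfv ghfv uzx hnr gep
Final line count: 10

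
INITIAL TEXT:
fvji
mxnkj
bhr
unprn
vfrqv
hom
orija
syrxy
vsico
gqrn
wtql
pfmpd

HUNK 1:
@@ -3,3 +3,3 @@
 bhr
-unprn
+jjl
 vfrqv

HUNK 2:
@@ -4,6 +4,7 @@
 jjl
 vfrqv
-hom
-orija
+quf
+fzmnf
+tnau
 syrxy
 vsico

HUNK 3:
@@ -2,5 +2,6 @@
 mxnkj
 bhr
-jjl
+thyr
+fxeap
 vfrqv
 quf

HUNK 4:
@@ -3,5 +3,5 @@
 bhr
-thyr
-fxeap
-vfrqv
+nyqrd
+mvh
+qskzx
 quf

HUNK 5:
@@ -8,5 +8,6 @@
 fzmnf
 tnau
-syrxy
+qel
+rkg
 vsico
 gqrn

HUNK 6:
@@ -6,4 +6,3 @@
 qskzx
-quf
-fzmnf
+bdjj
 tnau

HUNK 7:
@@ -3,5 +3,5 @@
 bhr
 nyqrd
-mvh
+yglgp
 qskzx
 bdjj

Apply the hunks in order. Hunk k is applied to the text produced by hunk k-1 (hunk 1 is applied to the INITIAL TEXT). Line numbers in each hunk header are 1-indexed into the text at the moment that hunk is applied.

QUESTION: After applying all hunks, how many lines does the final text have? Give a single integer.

Answer: 14

Derivation:
Hunk 1: at line 3 remove [unprn] add [jjl] -> 12 lines: fvji mxnkj bhr jjl vfrqv hom orija syrxy vsico gqrn wtql pfmpd
Hunk 2: at line 4 remove [hom,orija] add [quf,fzmnf,tnau] -> 13 lines: fvji mxnkj bhr jjl vfrqv quf fzmnf tnau syrxy vsico gqrn wtql pfmpd
Hunk 3: at line 2 remove [jjl] add [thyr,fxeap] -> 14 lines: fvji mxnkj bhr thyr fxeap vfrqv quf fzmnf tnau syrxy vsico gqrn wtql pfmpd
Hunk 4: at line 3 remove [thyr,fxeap,vfrqv] add [nyqrd,mvh,qskzx] -> 14 lines: fvji mxnkj bhr nyqrd mvh qskzx quf fzmnf tnau syrxy vsico gqrn wtql pfmpd
Hunk 5: at line 8 remove [syrxy] add [qel,rkg] -> 15 lines: fvji mxnkj bhr nyqrd mvh qskzx quf fzmnf tnau qel rkg vsico gqrn wtql pfmpd
Hunk 6: at line 6 remove [quf,fzmnf] add [bdjj] -> 14 lines: fvji mxnkj bhr nyqrd mvh qskzx bdjj tnau qel rkg vsico gqrn wtql pfmpd
Hunk 7: at line 3 remove [mvh] add [yglgp] -> 14 lines: fvji mxnkj bhr nyqrd yglgp qskzx bdjj tnau qel rkg vsico gqrn wtql pfmpd
Final line count: 14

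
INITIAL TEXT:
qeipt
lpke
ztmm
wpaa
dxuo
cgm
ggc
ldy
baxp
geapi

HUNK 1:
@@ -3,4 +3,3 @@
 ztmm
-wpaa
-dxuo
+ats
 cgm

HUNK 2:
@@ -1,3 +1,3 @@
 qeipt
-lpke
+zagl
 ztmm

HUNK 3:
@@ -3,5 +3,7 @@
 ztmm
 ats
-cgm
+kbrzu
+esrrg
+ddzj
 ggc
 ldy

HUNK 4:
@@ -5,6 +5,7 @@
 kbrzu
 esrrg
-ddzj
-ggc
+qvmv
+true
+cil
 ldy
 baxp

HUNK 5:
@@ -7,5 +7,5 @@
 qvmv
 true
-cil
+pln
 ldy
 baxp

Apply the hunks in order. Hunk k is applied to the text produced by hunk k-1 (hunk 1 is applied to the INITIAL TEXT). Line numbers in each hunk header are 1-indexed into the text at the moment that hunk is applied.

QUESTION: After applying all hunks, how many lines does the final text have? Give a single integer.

Hunk 1: at line 3 remove [wpaa,dxuo] add [ats] -> 9 lines: qeipt lpke ztmm ats cgm ggc ldy baxp geapi
Hunk 2: at line 1 remove [lpke] add [zagl] -> 9 lines: qeipt zagl ztmm ats cgm ggc ldy baxp geapi
Hunk 3: at line 3 remove [cgm] add [kbrzu,esrrg,ddzj] -> 11 lines: qeipt zagl ztmm ats kbrzu esrrg ddzj ggc ldy baxp geapi
Hunk 4: at line 5 remove [ddzj,ggc] add [qvmv,true,cil] -> 12 lines: qeipt zagl ztmm ats kbrzu esrrg qvmv true cil ldy baxp geapi
Hunk 5: at line 7 remove [cil] add [pln] -> 12 lines: qeipt zagl ztmm ats kbrzu esrrg qvmv true pln ldy baxp geapi
Final line count: 12

Answer: 12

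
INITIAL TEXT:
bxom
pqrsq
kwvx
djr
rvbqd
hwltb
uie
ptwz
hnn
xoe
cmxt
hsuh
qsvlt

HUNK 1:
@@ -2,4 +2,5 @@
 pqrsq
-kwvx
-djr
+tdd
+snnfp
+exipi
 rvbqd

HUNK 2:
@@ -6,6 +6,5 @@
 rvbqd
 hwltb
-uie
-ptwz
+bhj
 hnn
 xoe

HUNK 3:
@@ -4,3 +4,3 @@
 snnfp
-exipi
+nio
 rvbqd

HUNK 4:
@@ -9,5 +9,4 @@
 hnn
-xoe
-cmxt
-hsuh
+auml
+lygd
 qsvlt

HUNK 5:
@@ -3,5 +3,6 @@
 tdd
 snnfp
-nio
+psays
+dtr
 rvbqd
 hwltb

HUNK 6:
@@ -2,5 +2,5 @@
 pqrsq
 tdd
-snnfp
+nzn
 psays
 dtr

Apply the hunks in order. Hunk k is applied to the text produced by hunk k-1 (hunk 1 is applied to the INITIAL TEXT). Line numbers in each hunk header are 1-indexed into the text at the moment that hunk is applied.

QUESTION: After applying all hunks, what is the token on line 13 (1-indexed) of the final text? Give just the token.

Answer: qsvlt

Derivation:
Hunk 1: at line 2 remove [kwvx,djr] add [tdd,snnfp,exipi] -> 14 lines: bxom pqrsq tdd snnfp exipi rvbqd hwltb uie ptwz hnn xoe cmxt hsuh qsvlt
Hunk 2: at line 6 remove [uie,ptwz] add [bhj] -> 13 lines: bxom pqrsq tdd snnfp exipi rvbqd hwltb bhj hnn xoe cmxt hsuh qsvlt
Hunk 3: at line 4 remove [exipi] add [nio] -> 13 lines: bxom pqrsq tdd snnfp nio rvbqd hwltb bhj hnn xoe cmxt hsuh qsvlt
Hunk 4: at line 9 remove [xoe,cmxt,hsuh] add [auml,lygd] -> 12 lines: bxom pqrsq tdd snnfp nio rvbqd hwltb bhj hnn auml lygd qsvlt
Hunk 5: at line 3 remove [nio] add [psays,dtr] -> 13 lines: bxom pqrsq tdd snnfp psays dtr rvbqd hwltb bhj hnn auml lygd qsvlt
Hunk 6: at line 2 remove [snnfp] add [nzn] -> 13 lines: bxom pqrsq tdd nzn psays dtr rvbqd hwltb bhj hnn auml lygd qsvlt
Final line 13: qsvlt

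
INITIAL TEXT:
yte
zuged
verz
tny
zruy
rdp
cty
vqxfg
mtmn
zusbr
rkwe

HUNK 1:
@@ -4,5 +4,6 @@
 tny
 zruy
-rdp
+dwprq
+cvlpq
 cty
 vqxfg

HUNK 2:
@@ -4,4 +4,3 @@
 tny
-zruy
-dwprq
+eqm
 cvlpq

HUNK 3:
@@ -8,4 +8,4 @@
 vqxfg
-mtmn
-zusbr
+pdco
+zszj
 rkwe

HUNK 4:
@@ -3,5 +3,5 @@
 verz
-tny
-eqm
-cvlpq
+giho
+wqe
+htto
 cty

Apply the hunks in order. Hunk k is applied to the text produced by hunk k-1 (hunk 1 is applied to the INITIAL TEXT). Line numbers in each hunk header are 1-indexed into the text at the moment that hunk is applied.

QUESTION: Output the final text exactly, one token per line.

Answer: yte
zuged
verz
giho
wqe
htto
cty
vqxfg
pdco
zszj
rkwe

Derivation:
Hunk 1: at line 4 remove [rdp] add [dwprq,cvlpq] -> 12 lines: yte zuged verz tny zruy dwprq cvlpq cty vqxfg mtmn zusbr rkwe
Hunk 2: at line 4 remove [zruy,dwprq] add [eqm] -> 11 lines: yte zuged verz tny eqm cvlpq cty vqxfg mtmn zusbr rkwe
Hunk 3: at line 8 remove [mtmn,zusbr] add [pdco,zszj] -> 11 lines: yte zuged verz tny eqm cvlpq cty vqxfg pdco zszj rkwe
Hunk 4: at line 3 remove [tny,eqm,cvlpq] add [giho,wqe,htto] -> 11 lines: yte zuged verz giho wqe htto cty vqxfg pdco zszj rkwe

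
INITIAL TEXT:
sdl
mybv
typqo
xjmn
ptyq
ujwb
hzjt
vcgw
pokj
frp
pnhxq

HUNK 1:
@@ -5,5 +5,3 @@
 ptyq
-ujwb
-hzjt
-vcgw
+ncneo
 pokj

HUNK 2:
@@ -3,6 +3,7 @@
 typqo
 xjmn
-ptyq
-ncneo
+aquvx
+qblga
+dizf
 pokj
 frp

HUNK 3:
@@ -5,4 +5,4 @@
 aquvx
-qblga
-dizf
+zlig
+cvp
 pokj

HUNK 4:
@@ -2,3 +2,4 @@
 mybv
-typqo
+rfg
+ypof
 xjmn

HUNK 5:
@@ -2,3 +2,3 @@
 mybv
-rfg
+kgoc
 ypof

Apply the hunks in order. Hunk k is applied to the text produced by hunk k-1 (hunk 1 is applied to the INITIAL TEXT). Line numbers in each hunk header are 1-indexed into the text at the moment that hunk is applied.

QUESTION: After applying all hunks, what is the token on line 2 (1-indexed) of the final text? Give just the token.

Hunk 1: at line 5 remove [ujwb,hzjt,vcgw] add [ncneo] -> 9 lines: sdl mybv typqo xjmn ptyq ncneo pokj frp pnhxq
Hunk 2: at line 3 remove [ptyq,ncneo] add [aquvx,qblga,dizf] -> 10 lines: sdl mybv typqo xjmn aquvx qblga dizf pokj frp pnhxq
Hunk 3: at line 5 remove [qblga,dizf] add [zlig,cvp] -> 10 lines: sdl mybv typqo xjmn aquvx zlig cvp pokj frp pnhxq
Hunk 4: at line 2 remove [typqo] add [rfg,ypof] -> 11 lines: sdl mybv rfg ypof xjmn aquvx zlig cvp pokj frp pnhxq
Hunk 5: at line 2 remove [rfg] add [kgoc] -> 11 lines: sdl mybv kgoc ypof xjmn aquvx zlig cvp pokj frp pnhxq
Final line 2: mybv

Answer: mybv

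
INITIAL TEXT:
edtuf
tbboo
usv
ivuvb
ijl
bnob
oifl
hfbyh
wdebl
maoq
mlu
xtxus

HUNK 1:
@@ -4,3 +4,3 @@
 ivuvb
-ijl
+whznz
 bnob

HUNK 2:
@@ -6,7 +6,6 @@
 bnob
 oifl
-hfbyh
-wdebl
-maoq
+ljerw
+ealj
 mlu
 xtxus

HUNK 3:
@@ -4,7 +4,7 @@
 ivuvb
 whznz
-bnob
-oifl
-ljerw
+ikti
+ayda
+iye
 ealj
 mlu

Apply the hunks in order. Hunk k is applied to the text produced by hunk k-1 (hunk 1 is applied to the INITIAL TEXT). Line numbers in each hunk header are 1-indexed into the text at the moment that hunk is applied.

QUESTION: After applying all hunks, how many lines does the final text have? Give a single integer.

Hunk 1: at line 4 remove [ijl] add [whznz] -> 12 lines: edtuf tbboo usv ivuvb whznz bnob oifl hfbyh wdebl maoq mlu xtxus
Hunk 2: at line 6 remove [hfbyh,wdebl,maoq] add [ljerw,ealj] -> 11 lines: edtuf tbboo usv ivuvb whznz bnob oifl ljerw ealj mlu xtxus
Hunk 3: at line 4 remove [bnob,oifl,ljerw] add [ikti,ayda,iye] -> 11 lines: edtuf tbboo usv ivuvb whznz ikti ayda iye ealj mlu xtxus
Final line count: 11

Answer: 11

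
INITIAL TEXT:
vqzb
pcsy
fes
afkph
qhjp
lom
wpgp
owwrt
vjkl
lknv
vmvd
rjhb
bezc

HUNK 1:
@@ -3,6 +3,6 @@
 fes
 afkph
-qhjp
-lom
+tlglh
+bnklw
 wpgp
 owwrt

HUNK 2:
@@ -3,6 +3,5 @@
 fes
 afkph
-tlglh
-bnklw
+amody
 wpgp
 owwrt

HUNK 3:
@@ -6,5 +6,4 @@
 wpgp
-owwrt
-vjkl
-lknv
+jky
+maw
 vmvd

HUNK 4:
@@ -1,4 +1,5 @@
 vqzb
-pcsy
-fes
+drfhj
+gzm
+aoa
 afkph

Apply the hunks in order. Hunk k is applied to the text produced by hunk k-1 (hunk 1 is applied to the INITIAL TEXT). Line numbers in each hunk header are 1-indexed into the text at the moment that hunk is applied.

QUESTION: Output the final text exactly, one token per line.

Hunk 1: at line 3 remove [qhjp,lom] add [tlglh,bnklw] -> 13 lines: vqzb pcsy fes afkph tlglh bnklw wpgp owwrt vjkl lknv vmvd rjhb bezc
Hunk 2: at line 3 remove [tlglh,bnklw] add [amody] -> 12 lines: vqzb pcsy fes afkph amody wpgp owwrt vjkl lknv vmvd rjhb bezc
Hunk 3: at line 6 remove [owwrt,vjkl,lknv] add [jky,maw] -> 11 lines: vqzb pcsy fes afkph amody wpgp jky maw vmvd rjhb bezc
Hunk 4: at line 1 remove [pcsy,fes] add [drfhj,gzm,aoa] -> 12 lines: vqzb drfhj gzm aoa afkph amody wpgp jky maw vmvd rjhb bezc

Answer: vqzb
drfhj
gzm
aoa
afkph
amody
wpgp
jky
maw
vmvd
rjhb
bezc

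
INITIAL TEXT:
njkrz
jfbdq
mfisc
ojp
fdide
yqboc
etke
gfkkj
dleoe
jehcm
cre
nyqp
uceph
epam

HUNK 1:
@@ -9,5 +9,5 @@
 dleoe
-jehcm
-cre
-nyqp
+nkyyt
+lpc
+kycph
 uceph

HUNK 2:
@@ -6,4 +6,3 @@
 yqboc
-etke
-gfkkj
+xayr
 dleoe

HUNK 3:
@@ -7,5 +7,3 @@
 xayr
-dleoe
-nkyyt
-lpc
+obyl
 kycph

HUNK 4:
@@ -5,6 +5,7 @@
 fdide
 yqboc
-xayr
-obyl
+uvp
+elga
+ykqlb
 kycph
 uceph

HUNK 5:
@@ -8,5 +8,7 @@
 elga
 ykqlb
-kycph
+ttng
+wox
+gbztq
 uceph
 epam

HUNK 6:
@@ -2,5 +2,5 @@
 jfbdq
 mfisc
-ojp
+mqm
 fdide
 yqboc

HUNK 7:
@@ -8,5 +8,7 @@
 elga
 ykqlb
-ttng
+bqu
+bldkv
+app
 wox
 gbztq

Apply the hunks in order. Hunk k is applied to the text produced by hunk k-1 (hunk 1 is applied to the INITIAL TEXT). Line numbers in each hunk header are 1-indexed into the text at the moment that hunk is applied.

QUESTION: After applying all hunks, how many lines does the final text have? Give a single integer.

Hunk 1: at line 9 remove [jehcm,cre,nyqp] add [nkyyt,lpc,kycph] -> 14 lines: njkrz jfbdq mfisc ojp fdide yqboc etke gfkkj dleoe nkyyt lpc kycph uceph epam
Hunk 2: at line 6 remove [etke,gfkkj] add [xayr] -> 13 lines: njkrz jfbdq mfisc ojp fdide yqboc xayr dleoe nkyyt lpc kycph uceph epam
Hunk 3: at line 7 remove [dleoe,nkyyt,lpc] add [obyl] -> 11 lines: njkrz jfbdq mfisc ojp fdide yqboc xayr obyl kycph uceph epam
Hunk 4: at line 5 remove [xayr,obyl] add [uvp,elga,ykqlb] -> 12 lines: njkrz jfbdq mfisc ojp fdide yqboc uvp elga ykqlb kycph uceph epam
Hunk 5: at line 8 remove [kycph] add [ttng,wox,gbztq] -> 14 lines: njkrz jfbdq mfisc ojp fdide yqboc uvp elga ykqlb ttng wox gbztq uceph epam
Hunk 6: at line 2 remove [ojp] add [mqm] -> 14 lines: njkrz jfbdq mfisc mqm fdide yqboc uvp elga ykqlb ttng wox gbztq uceph epam
Hunk 7: at line 8 remove [ttng] add [bqu,bldkv,app] -> 16 lines: njkrz jfbdq mfisc mqm fdide yqboc uvp elga ykqlb bqu bldkv app wox gbztq uceph epam
Final line count: 16

Answer: 16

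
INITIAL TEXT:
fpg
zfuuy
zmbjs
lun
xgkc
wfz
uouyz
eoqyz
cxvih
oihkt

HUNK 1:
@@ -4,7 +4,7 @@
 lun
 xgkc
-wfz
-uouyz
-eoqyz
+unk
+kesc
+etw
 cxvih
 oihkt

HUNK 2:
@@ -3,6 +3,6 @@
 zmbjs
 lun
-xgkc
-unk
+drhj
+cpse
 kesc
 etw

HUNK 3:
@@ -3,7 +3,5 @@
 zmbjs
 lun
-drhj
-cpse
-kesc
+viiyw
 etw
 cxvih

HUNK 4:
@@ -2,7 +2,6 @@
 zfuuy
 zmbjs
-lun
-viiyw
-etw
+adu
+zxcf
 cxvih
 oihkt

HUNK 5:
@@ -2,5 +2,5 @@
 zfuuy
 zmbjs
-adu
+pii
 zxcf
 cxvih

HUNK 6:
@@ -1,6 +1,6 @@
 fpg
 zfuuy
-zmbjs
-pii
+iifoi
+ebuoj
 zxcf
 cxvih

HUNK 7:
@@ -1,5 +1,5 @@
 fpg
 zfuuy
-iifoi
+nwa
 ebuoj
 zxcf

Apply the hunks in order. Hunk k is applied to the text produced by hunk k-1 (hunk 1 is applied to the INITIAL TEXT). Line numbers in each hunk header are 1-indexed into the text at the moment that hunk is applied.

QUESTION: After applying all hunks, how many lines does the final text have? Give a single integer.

Hunk 1: at line 4 remove [wfz,uouyz,eoqyz] add [unk,kesc,etw] -> 10 lines: fpg zfuuy zmbjs lun xgkc unk kesc etw cxvih oihkt
Hunk 2: at line 3 remove [xgkc,unk] add [drhj,cpse] -> 10 lines: fpg zfuuy zmbjs lun drhj cpse kesc etw cxvih oihkt
Hunk 3: at line 3 remove [drhj,cpse,kesc] add [viiyw] -> 8 lines: fpg zfuuy zmbjs lun viiyw etw cxvih oihkt
Hunk 4: at line 2 remove [lun,viiyw,etw] add [adu,zxcf] -> 7 lines: fpg zfuuy zmbjs adu zxcf cxvih oihkt
Hunk 5: at line 2 remove [adu] add [pii] -> 7 lines: fpg zfuuy zmbjs pii zxcf cxvih oihkt
Hunk 6: at line 1 remove [zmbjs,pii] add [iifoi,ebuoj] -> 7 lines: fpg zfuuy iifoi ebuoj zxcf cxvih oihkt
Hunk 7: at line 1 remove [iifoi] add [nwa] -> 7 lines: fpg zfuuy nwa ebuoj zxcf cxvih oihkt
Final line count: 7

Answer: 7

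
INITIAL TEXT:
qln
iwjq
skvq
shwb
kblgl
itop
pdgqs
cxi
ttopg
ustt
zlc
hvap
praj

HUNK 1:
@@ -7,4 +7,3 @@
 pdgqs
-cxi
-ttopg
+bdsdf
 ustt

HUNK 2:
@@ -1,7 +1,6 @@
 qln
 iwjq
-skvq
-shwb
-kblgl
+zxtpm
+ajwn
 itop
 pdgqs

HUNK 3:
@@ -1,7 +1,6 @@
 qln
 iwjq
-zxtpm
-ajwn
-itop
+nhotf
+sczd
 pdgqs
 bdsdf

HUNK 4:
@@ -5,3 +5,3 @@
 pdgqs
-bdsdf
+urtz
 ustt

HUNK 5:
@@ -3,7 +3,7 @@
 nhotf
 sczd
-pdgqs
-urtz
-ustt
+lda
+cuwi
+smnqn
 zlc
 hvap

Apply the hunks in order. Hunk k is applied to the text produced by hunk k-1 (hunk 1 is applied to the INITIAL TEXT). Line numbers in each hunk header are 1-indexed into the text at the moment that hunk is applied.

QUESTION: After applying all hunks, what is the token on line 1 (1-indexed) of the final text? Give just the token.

Hunk 1: at line 7 remove [cxi,ttopg] add [bdsdf] -> 12 lines: qln iwjq skvq shwb kblgl itop pdgqs bdsdf ustt zlc hvap praj
Hunk 2: at line 1 remove [skvq,shwb,kblgl] add [zxtpm,ajwn] -> 11 lines: qln iwjq zxtpm ajwn itop pdgqs bdsdf ustt zlc hvap praj
Hunk 3: at line 1 remove [zxtpm,ajwn,itop] add [nhotf,sczd] -> 10 lines: qln iwjq nhotf sczd pdgqs bdsdf ustt zlc hvap praj
Hunk 4: at line 5 remove [bdsdf] add [urtz] -> 10 lines: qln iwjq nhotf sczd pdgqs urtz ustt zlc hvap praj
Hunk 5: at line 3 remove [pdgqs,urtz,ustt] add [lda,cuwi,smnqn] -> 10 lines: qln iwjq nhotf sczd lda cuwi smnqn zlc hvap praj
Final line 1: qln

Answer: qln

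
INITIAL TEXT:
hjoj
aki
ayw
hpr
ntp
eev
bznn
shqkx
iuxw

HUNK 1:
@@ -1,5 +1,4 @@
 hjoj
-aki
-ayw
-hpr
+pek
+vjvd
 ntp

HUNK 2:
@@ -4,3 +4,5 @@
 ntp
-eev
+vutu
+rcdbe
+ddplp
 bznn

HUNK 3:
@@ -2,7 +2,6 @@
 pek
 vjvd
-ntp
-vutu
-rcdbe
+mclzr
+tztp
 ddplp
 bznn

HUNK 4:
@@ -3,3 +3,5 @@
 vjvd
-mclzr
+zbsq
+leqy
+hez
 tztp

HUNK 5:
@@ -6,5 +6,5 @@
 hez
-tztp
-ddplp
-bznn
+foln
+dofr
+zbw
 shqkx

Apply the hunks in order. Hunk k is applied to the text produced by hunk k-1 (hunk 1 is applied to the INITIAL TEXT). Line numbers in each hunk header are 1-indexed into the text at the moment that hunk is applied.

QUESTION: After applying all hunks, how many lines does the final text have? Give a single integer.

Hunk 1: at line 1 remove [aki,ayw,hpr] add [pek,vjvd] -> 8 lines: hjoj pek vjvd ntp eev bznn shqkx iuxw
Hunk 2: at line 4 remove [eev] add [vutu,rcdbe,ddplp] -> 10 lines: hjoj pek vjvd ntp vutu rcdbe ddplp bznn shqkx iuxw
Hunk 3: at line 2 remove [ntp,vutu,rcdbe] add [mclzr,tztp] -> 9 lines: hjoj pek vjvd mclzr tztp ddplp bznn shqkx iuxw
Hunk 4: at line 3 remove [mclzr] add [zbsq,leqy,hez] -> 11 lines: hjoj pek vjvd zbsq leqy hez tztp ddplp bznn shqkx iuxw
Hunk 5: at line 6 remove [tztp,ddplp,bznn] add [foln,dofr,zbw] -> 11 lines: hjoj pek vjvd zbsq leqy hez foln dofr zbw shqkx iuxw
Final line count: 11

Answer: 11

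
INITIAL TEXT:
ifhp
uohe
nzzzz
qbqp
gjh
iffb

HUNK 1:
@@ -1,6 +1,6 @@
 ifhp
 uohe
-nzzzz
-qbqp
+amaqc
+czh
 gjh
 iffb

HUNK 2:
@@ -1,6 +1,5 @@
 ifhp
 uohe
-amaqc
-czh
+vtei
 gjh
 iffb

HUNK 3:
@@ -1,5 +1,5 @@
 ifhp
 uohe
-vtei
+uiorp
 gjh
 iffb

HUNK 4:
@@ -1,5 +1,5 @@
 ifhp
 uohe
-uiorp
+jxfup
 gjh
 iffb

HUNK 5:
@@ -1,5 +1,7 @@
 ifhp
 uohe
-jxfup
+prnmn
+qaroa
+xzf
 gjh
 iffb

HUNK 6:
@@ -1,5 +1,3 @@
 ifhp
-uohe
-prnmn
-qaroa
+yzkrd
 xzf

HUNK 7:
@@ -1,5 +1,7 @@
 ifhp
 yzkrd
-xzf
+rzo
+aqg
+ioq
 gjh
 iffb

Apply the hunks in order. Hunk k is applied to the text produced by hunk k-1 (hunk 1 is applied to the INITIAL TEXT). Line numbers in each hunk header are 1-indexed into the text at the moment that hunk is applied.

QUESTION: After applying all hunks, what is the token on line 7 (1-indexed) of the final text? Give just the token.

Answer: iffb

Derivation:
Hunk 1: at line 1 remove [nzzzz,qbqp] add [amaqc,czh] -> 6 lines: ifhp uohe amaqc czh gjh iffb
Hunk 2: at line 1 remove [amaqc,czh] add [vtei] -> 5 lines: ifhp uohe vtei gjh iffb
Hunk 3: at line 1 remove [vtei] add [uiorp] -> 5 lines: ifhp uohe uiorp gjh iffb
Hunk 4: at line 1 remove [uiorp] add [jxfup] -> 5 lines: ifhp uohe jxfup gjh iffb
Hunk 5: at line 1 remove [jxfup] add [prnmn,qaroa,xzf] -> 7 lines: ifhp uohe prnmn qaroa xzf gjh iffb
Hunk 6: at line 1 remove [uohe,prnmn,qaroa] add [yzkrd] -> 5 lines: ifhp yzkrd xzf gjh iffb
Hunk 7: at line 1 remove [xzf] add [rzo,aqg,ioq] -> 7 lines: ifhp yzkrd rzo aqg ioq gjh iffb
Final line 7: iffb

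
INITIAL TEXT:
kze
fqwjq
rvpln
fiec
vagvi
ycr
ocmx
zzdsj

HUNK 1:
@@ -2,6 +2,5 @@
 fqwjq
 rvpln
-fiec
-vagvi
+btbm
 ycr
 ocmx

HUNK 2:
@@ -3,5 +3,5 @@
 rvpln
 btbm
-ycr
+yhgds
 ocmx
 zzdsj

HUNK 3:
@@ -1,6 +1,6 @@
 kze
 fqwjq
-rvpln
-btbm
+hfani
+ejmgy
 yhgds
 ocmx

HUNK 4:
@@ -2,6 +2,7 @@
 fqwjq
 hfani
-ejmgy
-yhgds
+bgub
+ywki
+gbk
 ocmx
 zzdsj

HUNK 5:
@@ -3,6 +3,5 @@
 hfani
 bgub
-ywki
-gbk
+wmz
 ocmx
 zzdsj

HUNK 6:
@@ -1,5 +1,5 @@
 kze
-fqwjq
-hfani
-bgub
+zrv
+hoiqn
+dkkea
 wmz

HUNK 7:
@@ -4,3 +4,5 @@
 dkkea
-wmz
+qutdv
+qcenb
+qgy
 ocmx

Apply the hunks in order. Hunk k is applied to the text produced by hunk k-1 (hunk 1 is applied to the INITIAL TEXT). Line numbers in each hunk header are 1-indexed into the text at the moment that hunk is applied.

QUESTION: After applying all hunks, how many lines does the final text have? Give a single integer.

Hunk 1: at line 2 remove [fiec,vagvi] add [btbm] -> 7 lines: kze fqwjq rvpln btbm ycr ocmx zzdsj
Hunk 2: at line 3 remove [ycr] add [yhgds] -> 7 lines: kze fqwjq rvpln btbm yhgds ocmx zzdsj
Hunk 3: at line 1 remove [rvpln,btbm] add [hfani,ejmgy] -> 7 lines: kze fqwjq hfani ejmgy yhgds ocmx zzdsj
Hunk 4: at line 2 remove [ejmgy,yhgds] add [bgub,ywki,gbk] -> 8 lines: kze fqwjq hfani bgub ywki gbk ocmx zzdsj
Hunk 5: at line 3 remove [ywki,gbk] add [wmz] -> 7 lines: kze fqwjq hfani bgub wmz ocmx zzdsj
Hunk 6: at line 1 remove [fqwjq,hfani,bgub] add [zrv,hoiqn,dkkea] -> 7 lines: kze zrv hoiqn dkkea wmz ocmx zzdsj
Hunk 7: at line 4 remove [wmz] add [qutdv,qcenb,qgy] -> 9 lines: kze zrv hoiqn dkkea qutdv qcenb qgy ocmx zzdsj
Final line count: 9

Answer: 9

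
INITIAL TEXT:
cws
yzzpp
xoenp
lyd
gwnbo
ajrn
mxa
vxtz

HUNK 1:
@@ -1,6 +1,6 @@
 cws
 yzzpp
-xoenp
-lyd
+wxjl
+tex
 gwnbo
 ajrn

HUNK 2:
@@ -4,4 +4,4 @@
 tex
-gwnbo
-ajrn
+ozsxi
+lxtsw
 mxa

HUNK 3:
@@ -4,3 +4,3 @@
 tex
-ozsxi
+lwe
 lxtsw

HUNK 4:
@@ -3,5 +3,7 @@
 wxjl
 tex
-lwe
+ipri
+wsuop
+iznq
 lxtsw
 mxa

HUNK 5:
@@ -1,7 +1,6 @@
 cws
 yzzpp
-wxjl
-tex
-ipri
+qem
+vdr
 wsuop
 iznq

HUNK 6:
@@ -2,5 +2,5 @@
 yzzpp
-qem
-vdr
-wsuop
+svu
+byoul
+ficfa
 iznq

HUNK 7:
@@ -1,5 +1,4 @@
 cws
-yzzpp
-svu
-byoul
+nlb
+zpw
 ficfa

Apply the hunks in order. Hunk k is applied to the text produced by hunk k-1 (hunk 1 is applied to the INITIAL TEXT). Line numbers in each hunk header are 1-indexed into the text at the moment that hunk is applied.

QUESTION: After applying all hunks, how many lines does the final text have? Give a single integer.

Answer: 8

Derivation:
Hunk 1: at line 1 remove [xoenp,lyd] add [wxjl,tex] -> 8 lines: cws yzzpp wxjl tex gwnbo ajrn mxa vxtz
Hunk 2: at line 4 remove [gwnbo,ajrn] add [ozsxi,lxtsw] -> 8 lines: cws yzzpp wxjl tex ozsxi lxtsw mxa vxtz
Hunk 3: at line 4 remove [ozsxi] add [lwe] -> 8 lines: cws yzzpp wxjl tex lwe lxtsw mxa vxtz
Hunk 4: at line 3 remove [lwe] add [ipri,wsuop,iznq] -> 10 lines: cws yzzpp wxjl tex ipri wsuop iznq lxtsw mxa vxtz
Hunk 5: at line 1 remove [wxjl,tex,ipri] add [qem,vdr] -> 9 lines: cws yzzpp qem vdr wsuop iznq lxtsw mxa vxtz
Hunk 6: at line 2 remove [qem,vdr,wsuop] add [svu,byoul,ficfa] -> 9 lines: cws yzzpp svu byoul ficfa iznq lxtsw mxa vxtz
Hunk 7: at line 1 remove [yzzpp,svu,byoul] add [nlb,zpw] -> 8 lines: cws nlb zpw ficfa iznq lxtsw mxa vxtz
Final line count: 8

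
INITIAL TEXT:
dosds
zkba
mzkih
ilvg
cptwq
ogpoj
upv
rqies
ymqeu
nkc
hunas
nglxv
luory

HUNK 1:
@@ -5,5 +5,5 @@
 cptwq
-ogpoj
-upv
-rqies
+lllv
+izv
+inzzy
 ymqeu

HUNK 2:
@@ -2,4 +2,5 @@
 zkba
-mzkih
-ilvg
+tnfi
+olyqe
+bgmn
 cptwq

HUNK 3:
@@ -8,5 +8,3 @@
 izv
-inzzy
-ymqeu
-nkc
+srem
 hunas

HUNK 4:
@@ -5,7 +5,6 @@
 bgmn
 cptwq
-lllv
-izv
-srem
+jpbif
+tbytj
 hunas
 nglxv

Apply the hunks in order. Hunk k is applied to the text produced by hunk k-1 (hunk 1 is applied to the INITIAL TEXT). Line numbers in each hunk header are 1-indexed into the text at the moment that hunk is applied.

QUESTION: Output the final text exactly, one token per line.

Answer: dosds
zkba
tnfi
olyqe
bgmn
cptwq
jpbif
tbytj
hunas
nglxv
luory

Derivation:
Hunk 1: at line 5 remove [ogpoj,upv,rqies] add [lllv,izv,inzzy] -> 13 lines: dosds zkba mzkih ilvg cptwq lllv izv inzzy ymqeu nkc hunas nglxv luory
Hunk 2: at line 2 remove [mzkih,ilvg] add [tnfi,olyqe,bgmn] -> 14 lines: dosds zkba tnfi olyqe bgmn cptwq lllv izv inzzy ymqeu nkc hunas nglxv luory
Hunk 3: at line 8 remove [inzzy,ymqeu,nkc] add [srem] -> 12 lines: dosds zkba tnfi olyqe bgmn cptwq lllv izv srem hunas nglxv luory
Hunk 4: at line 5 remove [lllv,izv,srem] add [jpbif,tbytj] -> 11 lines: dosds zkba tnfi olyqe bgmn cptwq jpbif tbytj hunas nglxv luory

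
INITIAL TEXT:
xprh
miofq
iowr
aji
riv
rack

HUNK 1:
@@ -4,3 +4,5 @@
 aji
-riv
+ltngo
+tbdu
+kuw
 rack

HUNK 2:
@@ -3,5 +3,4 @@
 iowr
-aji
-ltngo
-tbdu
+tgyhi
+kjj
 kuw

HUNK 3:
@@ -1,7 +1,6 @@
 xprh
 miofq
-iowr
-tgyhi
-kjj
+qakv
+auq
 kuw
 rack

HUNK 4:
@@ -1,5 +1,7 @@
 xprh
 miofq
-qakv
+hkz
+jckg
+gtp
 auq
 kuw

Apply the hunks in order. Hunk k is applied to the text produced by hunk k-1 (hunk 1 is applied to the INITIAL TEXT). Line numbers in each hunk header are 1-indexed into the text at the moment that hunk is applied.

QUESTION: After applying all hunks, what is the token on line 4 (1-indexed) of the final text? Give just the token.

Hunk 1: at line 4 remove [riv] add [ltngo,tbdu,kuw] -> 8 lines: xprh miofq iowr aji ltngo tbdu kuw rack
Hunk 2: at line 3 remove [aji,ltngo,tbdu] add [tgyhi,kjj] -> 7 lines: xprh miofq iowr tgyhi kjj kuw rack
Hunk 3: at line 1 remove [iowr,tgyhi,kjj] add [qakv,auq] -> 6 lines: xprh miofq qakv auq kuw rack
Hunk 4: at line 1 remove [qakv] add [hkz,jckg,gtp] -> 8 lines: xprh miofq hkz jckg gtp auq kuw rack
Final line 4: jckg

Answer: jckg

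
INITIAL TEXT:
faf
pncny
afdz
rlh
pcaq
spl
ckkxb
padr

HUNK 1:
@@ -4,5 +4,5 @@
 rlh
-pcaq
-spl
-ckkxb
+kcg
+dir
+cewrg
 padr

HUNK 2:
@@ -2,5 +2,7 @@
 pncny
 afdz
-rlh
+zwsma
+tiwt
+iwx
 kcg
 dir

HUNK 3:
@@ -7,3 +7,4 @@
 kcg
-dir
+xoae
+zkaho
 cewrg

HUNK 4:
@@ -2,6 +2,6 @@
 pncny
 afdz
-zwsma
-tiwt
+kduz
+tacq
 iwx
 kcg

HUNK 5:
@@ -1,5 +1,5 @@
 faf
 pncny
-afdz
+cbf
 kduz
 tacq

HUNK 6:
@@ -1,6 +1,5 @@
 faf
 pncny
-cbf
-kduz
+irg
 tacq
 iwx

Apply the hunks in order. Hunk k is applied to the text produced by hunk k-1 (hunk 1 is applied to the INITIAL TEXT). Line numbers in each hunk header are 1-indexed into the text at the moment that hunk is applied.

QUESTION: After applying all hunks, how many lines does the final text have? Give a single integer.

Hunk 1: at line 4 remove [pcaq,spl,ckkxb] add [kcg,dir,cewrg] -> 8 lines: faf pncny afdz rlh kcg dir cewrg padr
Hunk 2: at line 2 remove [rlh] add [zwsma,tiwt,iwx] -> 10 lines: faf pncny afdz zwsma tiwt iwx kcg dir cewrg padr
Hunk 3: at line 7 remove [dir] add [xoae,zkaho] -> 11 lines: faf pncny afdz zwsma tiwt iwx kcg xoae zkaho cewrg padr
Hunk 4: at line 2 remove [zwsma,tiwt] add [kduz,tacq] -> 11 lines: faf pncny afdz kduz tacq iwx kcg xoae zkaho cewrg padr
Hunk 5: at line 1 remove [afdz] add [cbf] -> 11 lines: faf pncny cbf kduz tacq iwx kcg xoae zkaho cewrg padr
Hunk 6: at line 1 remove [cbf,kduz] add [irg] -> 10 lines: faf pncny irg tacq iwx kcg xoae zkaho cewrg padr
Final line count: 10

Answer: 10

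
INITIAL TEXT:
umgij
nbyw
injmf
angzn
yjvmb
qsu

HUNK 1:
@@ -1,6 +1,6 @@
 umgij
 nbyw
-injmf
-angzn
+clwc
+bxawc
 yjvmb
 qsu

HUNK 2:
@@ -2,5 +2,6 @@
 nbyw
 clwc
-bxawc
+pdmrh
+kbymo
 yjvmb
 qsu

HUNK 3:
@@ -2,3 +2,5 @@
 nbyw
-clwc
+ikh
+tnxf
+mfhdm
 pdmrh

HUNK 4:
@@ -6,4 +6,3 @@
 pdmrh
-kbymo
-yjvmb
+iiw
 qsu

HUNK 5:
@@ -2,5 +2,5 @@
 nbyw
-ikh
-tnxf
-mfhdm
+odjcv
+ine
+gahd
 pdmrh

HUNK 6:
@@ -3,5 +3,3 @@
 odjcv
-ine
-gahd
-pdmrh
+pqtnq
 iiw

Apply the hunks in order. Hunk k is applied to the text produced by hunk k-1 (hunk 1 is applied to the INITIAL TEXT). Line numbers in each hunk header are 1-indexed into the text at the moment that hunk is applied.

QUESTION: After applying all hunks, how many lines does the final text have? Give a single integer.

Answer: 6

Derivation:
Hunk 1: at line 1 remove [injmf,angzn] add [clwc,bxawc] -> 6 lines: umgij nbyw clwc bxawc yjvmb qsu
Hunk 2: at line 2 remove [bxawc] add [pdmrh,kbymo] -> 7 lines: umgij nbyw clwc pdmrh kbymo yjvmb qsu
Hunk 3: at line 2 remove [clwc] add [ikh,tnxf,mfhdm] -> 9 lines: umgij nbyw ikh tnxf mfhdm pdmrh kbymo yjvmb qsu
Hunk 4: at line 6 remove [kbymo,yjvmb] add [iiw] -> 8 lines: umgij nbyw ikh tnxf mfhdm pdmrh iiw qsu
Hunk 5: at line 2 remove [ikh,tnxf,mfhdm] add [odjcv,ine,gahd] -> 8 lines: umgij nbyw odjcv ine gahd pdmrh iiw qsu
Hunk 6: at line 3 remove [ine,gahd,pdmrh] add [pqtnq] -> 6 lines: umgij nbyw odjcv pqtnq iiw qsu
Final line count: 6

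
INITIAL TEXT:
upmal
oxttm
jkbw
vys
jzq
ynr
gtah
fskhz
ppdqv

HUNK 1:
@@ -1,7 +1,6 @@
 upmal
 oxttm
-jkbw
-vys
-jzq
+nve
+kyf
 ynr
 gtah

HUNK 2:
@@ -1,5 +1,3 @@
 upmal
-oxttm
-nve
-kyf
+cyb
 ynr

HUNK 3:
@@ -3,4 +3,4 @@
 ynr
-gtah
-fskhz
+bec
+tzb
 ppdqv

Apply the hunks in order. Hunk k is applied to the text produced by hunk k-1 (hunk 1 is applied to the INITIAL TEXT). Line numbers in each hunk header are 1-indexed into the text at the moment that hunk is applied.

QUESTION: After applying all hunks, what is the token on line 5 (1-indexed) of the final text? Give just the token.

Hunk 1: at line 1 remove [jkbw,vys,jzq] add [nve,kyf] -> 8 lines: upmal oxttm nve kyf ynr gtah fskhz ppdqv
Hunk 2: at line 1 remove [oxttm,nve,kyf] add [cyb] -> 6 lines: upmal cyb ynr gtah fskhz ppdqv
Hunk 3: at line 3 remove [gtah,fskhz] add [bec,tzb] -> 6 lines: upmal cyb ynr bec tzb ppdqv
Final line 5: tzb

Answer: tzb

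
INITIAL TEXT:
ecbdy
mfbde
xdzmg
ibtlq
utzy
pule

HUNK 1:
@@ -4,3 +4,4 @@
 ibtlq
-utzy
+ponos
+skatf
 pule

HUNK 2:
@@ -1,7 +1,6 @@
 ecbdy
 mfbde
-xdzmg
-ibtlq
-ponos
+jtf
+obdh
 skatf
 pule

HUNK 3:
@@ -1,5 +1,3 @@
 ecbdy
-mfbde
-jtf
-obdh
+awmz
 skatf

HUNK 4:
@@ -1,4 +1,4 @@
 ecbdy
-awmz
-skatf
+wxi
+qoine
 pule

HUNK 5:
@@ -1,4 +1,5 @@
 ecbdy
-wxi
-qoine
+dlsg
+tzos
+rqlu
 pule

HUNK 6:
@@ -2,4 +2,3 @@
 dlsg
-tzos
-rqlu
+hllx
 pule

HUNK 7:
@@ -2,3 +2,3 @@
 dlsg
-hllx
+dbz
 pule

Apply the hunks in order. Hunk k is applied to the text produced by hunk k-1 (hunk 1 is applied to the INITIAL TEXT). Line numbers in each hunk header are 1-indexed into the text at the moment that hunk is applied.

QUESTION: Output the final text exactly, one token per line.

Hunk 1: at line 4 remove [utzy] add [ponos,skatf] -> 7 lines: ecbdy mfbde xdzmg ibtlq ponos skatf pule
Hunk 2: at line 1 remove [xdzmg,ibtlq,ponos] add [jtf,obdh] -> 6 lines: ecbdy mfbde jtf obdh skatf pule
Hunk 3: at line 1 remove [mfbde,jtf,obdh] add [awmz] -> 4 lines: ecbdy awmz skatf pule
Hunk 4: at line 1 remove [awmz,skatf] add [wxi,qoine] -> 4 lines: ecbdy wxi qoine pule
Hunk 5: at line 1 remove [wxi,qoine] add [dlsg,tzos,rqlu] -> 5 lines: ecbdy dlsg tzos rqlu pule
Hunk 6: at line 2 remove [tzos,rqlu] add [hllx] -> 4 lines: ecbdy dlsg hllx pule
Hunk 7: at line 2 remove [hllx] add [dbz] -> 4 lines: ecbdy dlsg dbz pule

Answer: ecbdy
dlsg
dbz
pule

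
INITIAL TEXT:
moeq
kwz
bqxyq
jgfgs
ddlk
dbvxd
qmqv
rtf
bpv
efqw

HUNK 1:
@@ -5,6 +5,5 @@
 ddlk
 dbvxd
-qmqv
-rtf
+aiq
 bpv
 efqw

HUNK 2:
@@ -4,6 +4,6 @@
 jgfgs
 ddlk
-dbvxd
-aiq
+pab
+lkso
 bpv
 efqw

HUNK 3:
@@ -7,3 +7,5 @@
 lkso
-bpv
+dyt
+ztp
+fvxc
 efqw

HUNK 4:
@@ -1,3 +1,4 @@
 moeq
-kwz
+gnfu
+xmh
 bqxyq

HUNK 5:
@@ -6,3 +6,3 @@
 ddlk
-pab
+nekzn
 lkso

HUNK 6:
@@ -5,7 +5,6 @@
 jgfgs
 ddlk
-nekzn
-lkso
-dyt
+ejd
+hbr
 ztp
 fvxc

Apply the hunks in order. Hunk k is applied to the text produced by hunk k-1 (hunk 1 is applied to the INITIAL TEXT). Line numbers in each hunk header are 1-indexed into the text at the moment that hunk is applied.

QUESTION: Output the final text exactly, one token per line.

Answer: moeq
gnfu
xmh
bqxyq
jgfgs
ddlk
ejd
hbr
ztp
fvxc
efqw

Derivation:
Hunk 1: at line 5 remove [qmqv,rtf] add [aiq] -> 9 lines: moeq kwz bqxyq jgfgs ddlk dbvxd aiq bpv efqw
Hunk 2: at line 4 remove [dbvxd,aiq] add [pab,lkso] -> 9 lines: moeq kwz bqxyq jgfgs ddlk pab lkso bpv efqw
Hunk 3: at line 7 remove [bpv] add [dyt,ztp,fvxc] -> 11 lines: moeq kwz bqxyq jgfgs ddlk pab lkso dyt ztp fvxc efqw
Hunk 4: at line 1 remove [kwz] add [gnfu,xmh] -> 12 lines: moeq gnfu xmh bqxyq jgfgs ddlk pab lkso dyt ztp fvxc efqw
Hunk 5: at line 6 remove [pab] add [nekzn] -> 12 lines: moeq gnfu xmh bqxyq jgfgs ddlk nekzn lkso dyt ztp fvxc efqw
Hunk 6: at line 5 remove [nekzn,lkso,dyt] add [ejd,hbr] -> 11 lines: moeq gnfu xmh bqxyq jgfgs ddlk ejd hbr ztp fvxc efqw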